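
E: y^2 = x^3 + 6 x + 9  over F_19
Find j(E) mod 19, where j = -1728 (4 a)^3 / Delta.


Delta = -16(4 a^3 + 27 b^2) mod 19 = 14
-1728 * (4 a)^3 = -1728 * (4*6)^3 mod 19 = 11
j = 11 * 14^(-1) mod 19 = 13

j = 13 (mod 19)


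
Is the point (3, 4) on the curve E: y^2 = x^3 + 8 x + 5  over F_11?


Check whether y^2 = x^3 + 8 x + 5 (mod 11) for (x, y) = (3, 4).
LHS: y^2 = 4^2 mod 11 = 5
RHS: x^3 + 8 x + 5 = 3^3 + 8*3 + 5 mod 11 = 1
LHS != RHS

No, not on the curve


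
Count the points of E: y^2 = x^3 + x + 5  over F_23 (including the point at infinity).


For each x in F_23, count y with y^2 = x^3 + 1 x + 5 mod 23:
  x = 3: RHS = 12, y in [9, 14]  -> 2 point(s)
  x = 4: RHS = 4, y in [2, 21]  -> 2 point(s)
  x = 10: RHS = 3, y in [7, 16]  -> 2 point(s)
  x = 11: RHS = 13, y in [6, 17]  -> 2 point(s)
  x = 14: RHS = 3, y in [7, 16]  -> 2 point(s)
  x = 16: RHS = 0, y in [0]  -> 1 point(s)
  x = 17: RHS = 13, y in [6, 17]  -> 2 point(s)
  x = 18: RHS = 13, y in [6, 17]  -> 2 point(s)
  x = 19: RHS = 6, y in [11, 12]  -> 2 point(s)
  x = 21: RHS = 18, y in [8, 15]  -> 2 point(s)
  x = 22: RHS = 3, y in [7, 16]  -> 2 point(s)
Affine points: 21. Add the point at infinity: total = 22.

#E(F_23) = 22


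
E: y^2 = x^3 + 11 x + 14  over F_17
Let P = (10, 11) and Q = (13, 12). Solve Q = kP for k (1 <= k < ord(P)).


Enumerate multiples of P until we hit Q = (13, 12):
  1P = (10, 11)
  2P = (15, 1)
  3P = (13, 12)
Match found at i = 3.

k = 3


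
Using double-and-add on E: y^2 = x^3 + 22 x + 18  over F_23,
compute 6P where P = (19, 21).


k = 6 = 110_2 (binary, LSB first: 011)
Double-and-add from P = (19, 21):
  bit 0 = 0: acc unchanged = O
  bit 1 = 1: acc = O + (21, 14) = (21, 14)
  bit 2 = 1: acc = (21, 14) + (7, 3) = (7, 20)

6P = (7, 20)


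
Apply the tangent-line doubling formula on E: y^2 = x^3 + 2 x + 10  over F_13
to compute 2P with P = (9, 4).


Doubling: s = (3 x1^2 + a) / (2 y1)
s = (3*9^2 + 2) / (2*4) mod 13 = 3
x3 = s^2 - 2 x1 mod 13 = 3^2 - 2*9 = 4
y3 = s (x1 - x3) - y1 mod 13 = 3 * (9 - 4) - 4 = 11

2P = (4, 11)


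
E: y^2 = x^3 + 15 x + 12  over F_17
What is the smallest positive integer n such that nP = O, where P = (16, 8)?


Compute successive multiples of P until we hit O:
  1P = (16, 8)
  2P = (3, 13)
  3P = (7, 16)
  4P = (12, 13)
  5P = (15, 12)
  6P = (2, 4)
  7P = (14, 12)
  8P = (8, 10)
  ... (continuing to 22P)
  22P = O

ord(P) = 22


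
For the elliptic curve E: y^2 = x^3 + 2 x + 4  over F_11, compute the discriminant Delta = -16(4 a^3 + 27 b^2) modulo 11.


4 a^3 + 27 b^2 = 4*2^3 + 27*4^2 = 32 + 432 = 464
Delta = -16 * (464) = -7424
Delta mod 11 = 1

Delta = 1 (mod 11)


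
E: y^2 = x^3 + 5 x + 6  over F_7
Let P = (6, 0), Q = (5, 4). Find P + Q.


P != Q, so use the chord formula.
s = (y2 - y1) / (x2 - x1) = (4) / (6) mod 7 = 3
x3 = s^2 - x1 - x2 mod 7 = 3^2 - 6 - 5 = 5
y3 = s (x1 - x3) - y1 mod 7 = 3 * (6 - 5) - 0 = 3

P + Q = (5, 3)


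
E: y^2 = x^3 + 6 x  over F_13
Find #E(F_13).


For each x in F_13, count y with y^2 = x^3 + 6 x + 0 mod 13:
  x = 0: RHS = 0, y in [0]  -> 1 point(s)
  x = 4: RHS = 10, y in [6, 7]  -> 2 point(s)
  x = 5: RHS = 12, y in [5, 8]  -> 2 point(s)
  x = 8: RHS = 1, y in [1, 12]  -> 2 point(s)
  x = 9: RHS = 3, y in [4, 9]  -> 2 point(s)
Affine points: 9. Add the point at infinity: total = 10.

#E(F_13) = 10


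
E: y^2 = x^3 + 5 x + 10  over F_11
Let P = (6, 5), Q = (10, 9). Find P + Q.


P != Q, so use the chord formula.
s = (y2 - y1) / (x2 - x1) = (4) / (4) mod 11 = 1
x3 = s^2 - x1 - x2 mod 11 = 1^2 - 6 - 10 = 7
y3 = s (x1 - x3) - y1 mod 11 = 1 * (6 - 7) - 5 = 5

P + Q = (7, 5)


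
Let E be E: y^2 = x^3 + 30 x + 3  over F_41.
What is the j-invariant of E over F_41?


Delta = -16(4 a^3 + 27 b^2) mod 41 = 34
-1728 * (4 a)^3 = -1728 * (4*30)^3 mod 41 = 39
j = 39 * 34^(-1) mod 41 = 12

j = 12 (mod 41)


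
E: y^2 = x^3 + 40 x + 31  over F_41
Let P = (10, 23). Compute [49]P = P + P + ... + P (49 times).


k = 49 = 110001_2 (binary, LSB first: 100011)
Double-and-add from P = (10, 23):
  bit 0 = 1: acc = O + (10, 23) = (10, 23)
  bit 1 = 0: acc unchanged = (10, 23)
  bit 2 = 0: acc unchanged = (10, 23)
  bit 3 = 0: acc unchanged = (10, 23)
  bit 4 = 1: acc = (10, 23) + (34, 8) = (7, 11)
  bit 5 = 1: acc = (7, 11) + (30, 8) = (12, 36)

49P = (12, 36)


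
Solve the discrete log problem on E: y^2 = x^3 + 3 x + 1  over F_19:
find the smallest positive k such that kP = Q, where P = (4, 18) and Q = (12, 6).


Enumerate multiples of P until we hit Q = (12, 6):
  1P = (4, 18)
  2P = (1, 10)
  3P = (0, 18)
  4P = (15, 1)
  5P = (6, 11)
  6P = (7, 2)
  7P = (9, 15)
  8P = (17, 5)
  9P = (18, 15)
  10P = (8, 10)
  11P = (11, 15)
  12P = (10, 9)
  13P = (12, 13)
  14P = (12, 6)
Match found at i = 14.

k = 14


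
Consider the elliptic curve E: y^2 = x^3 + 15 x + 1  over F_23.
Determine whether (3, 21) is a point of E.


Check whether y^2 = x^3 + 15 x + 1 (mod 23) for (x, y) = (3, 21).
LHS: y^2 = 21^2 mod 23 = 4
RHS: x^3 + 15 x + 1 = 3^3 + 15*3 + 1 mod 23 = 4
LHS = RHS

Yes, on the curve


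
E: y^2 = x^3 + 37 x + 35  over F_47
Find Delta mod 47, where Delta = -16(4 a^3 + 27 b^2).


4 a^3 + 27 b^2 = 4*37^3 + 27*35^2 = 202612 + 33075 = 235687
Delta = -16 * (235687) = -3770992
Delta mod 47 = 6

Delta = 6 (mod 47)


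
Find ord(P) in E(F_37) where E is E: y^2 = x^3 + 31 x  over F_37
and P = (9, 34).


Compute successive multiples of P until we hit O:
  1P = (9, 34)
  2P = (16, 2)
  3P = (11, 28)
  4P = (26, 17)
  5P = (3, 34)
  6P = (25, 3)
  7P = (28, 19)
  8P = (12, 19)
  ... (continuing to 25P)
  25P = O

ord(P) = 25


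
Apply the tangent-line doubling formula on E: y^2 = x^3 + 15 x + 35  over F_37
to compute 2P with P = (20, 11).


Doubling: s = (3 x1^2 + a) / (2 y1)
s = (3*20^2 + 15) / (2*11) mod 37 = 30
x3 = s^2 - 2 x1 mod 37 = 30^2 - 2*20 = 9
y3 = s (x1 - x3) - y1 mod 37 = 30 * (20 - 9) - 11 = 23

2P = (9, 23)


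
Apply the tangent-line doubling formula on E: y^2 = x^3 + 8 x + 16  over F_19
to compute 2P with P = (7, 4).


Doubling: s = (3 x1^2 + a) / (2 y1)
s = (3*7^2 + 8) / (2*4) mod 19 = 17
x3 = s^2 - 2 x1 mod 19 = 17^2 - 2*7 = 9
y3 = s (x1 - x3) - y1 mod 19 = 17 * (7 - 9) - 4 = 0

2P = (9, 0)


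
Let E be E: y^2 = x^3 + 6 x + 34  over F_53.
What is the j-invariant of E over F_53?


Delta = -16(4 a^3 + 27 b^2) mod 53 = 36
-1728 * (4 a)^3 = -1728 * (4*6)^3 mod 53 = 23
j = 23 * 36^(-1) mod 53 = 8

j = 8 (mod 53)


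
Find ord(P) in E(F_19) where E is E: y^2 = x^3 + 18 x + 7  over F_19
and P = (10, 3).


Compute successive multiples of P until we hit O:
  1P = (10, 3)
  2P = (15, 17)
  3P = (14, 1)
  4P = (0, 11)
  5P = (18, 11)
  6P = (11, 15)
  7P = (9, 9)
  8P = (17, 1)
  ... (continuing to 25P)
  25P = O

ord(P) = 25


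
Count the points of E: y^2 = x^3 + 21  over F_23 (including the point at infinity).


For each x in F_23, count y with y^2 = x^3 + 0 x + 21 mod 23:
  x = 2: RHS = 6, y in [11, 12]  -> 2 point(s)
  x = 3: RHS = 2, y in [5, 18]  -> 2 point(s)
  x = 4: RHS = 16, y in [4, 19]  -> 2 point(s)
  x = 5: RHS = 8, y in [10, 13]  -> 2 point(s)
  x = 8: RHS = 4, y in [2, 21]  -> 2 point(s)
  x = 10: RHS = 9, y in [3, 20]  -> 2 point(s)
  x = 11: RHS = 18, y in [8, 15]  -> 2 point(s)
  x = 12: RHS = 1, y in [1, 22]  -> 2 point(s)
  x = 16: RHS = 0, y in [0]  -> 1 point(s)
  x = 17: RHS = 12, y in [9, 14]  -> 2 point(s)
  x = 19: RHS = 3, y in [7, 16]  -> 2 point(s)
  x = 21: RHS = 13, y in [6, 17]  -> 2 point(s)
Affine points: 23. Add the point at infinity: total = 24.

#E(F_23) = 24


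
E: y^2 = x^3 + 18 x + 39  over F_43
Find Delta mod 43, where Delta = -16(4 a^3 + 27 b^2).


4 a^3 + 27 b^2 = 4*18^3 + 27*39^2 = 23328 + 41067 = 64395
Delta = -16 * (64395) = -1030320
Delta mod 43 = 3

Delta = 3 (mod 43)


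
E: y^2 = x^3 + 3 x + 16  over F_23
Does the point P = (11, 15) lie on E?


Check whether y^2 = x^3 + 3 x + 16 (mod 23) for (x, y) = (11, 15).
LHS: y^2 = 15^2 mod 23 = 18
RHS: x^3 + 3 x + 16 = 11^3 + 3*11 + 16 mod 23 = 0
LHS != RHS

No, not on the curve


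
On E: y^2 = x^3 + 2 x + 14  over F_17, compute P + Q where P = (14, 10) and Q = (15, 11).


P != Q, so use the chord formula.
s = (y2 - y1) / (x2 - x1) = (1) / (1) mod 17 = 1
x3 = s^2 - x1 - x2 mod 17 = 1^2 - 14 - 15 = 6
y3 = s (x1 - x3) - y1 mod 17 = 1 * (14 - 6) - 10 = 15

P + Q = (6, 15)


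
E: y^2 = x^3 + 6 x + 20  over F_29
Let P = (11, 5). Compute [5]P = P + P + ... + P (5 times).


k = 5 = 101_2 (binary, LSB first: 101)
Double-and-add from P = (11, 5):
  bit 0 = 1: acc = O + (11, 5) = (11, 5)
  bit 1 = 0: acc unchanged = (11, 5)
  bit 2 = 1: acc = (11, 5) + (7, 12) = (5, 28)

5P = (5, 28)


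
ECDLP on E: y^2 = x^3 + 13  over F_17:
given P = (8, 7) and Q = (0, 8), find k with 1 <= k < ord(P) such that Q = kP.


Enumerate multiples of P until we hit Q = (0, 8):
  1P = (8, 7)
  2P = (0, 8)
Match found at i = 2.

k = 2


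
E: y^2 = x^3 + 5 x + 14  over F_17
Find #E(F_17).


For each x in F_17, count y with y^2 = x^3 + 5 x + 14 mod 17:
  x = 2: RHS = 15, y in [7, 10]  -> 2 point(s)
  x = 4: RHS = 13, y in [8, 9]  -> 2 point(s)
  x = 7: RHS = 1, y in [1, 16]  -> 2 point(s)
  x = 12: RHS = 0, y in [0]  -> 1 point(s)
  x = 13: RHS = 15, y in [7, 10]  -> 2 point(s)
  x = 15: RHS = 13, y in [8, 9]  -> 2 point(s)
  x = 16: RHS = 8, y in [5, 12]  -> 2 point(s)
Affine points: 13. Add the point at infinity: total = 14.

#E(F_17) = 14


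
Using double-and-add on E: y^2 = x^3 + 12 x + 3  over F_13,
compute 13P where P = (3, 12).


k = 13 = 1101_2 (binary, LSB first: 1011)
Double-and-add from P = (3, 12):
  bit 0 = 1: acc = O + (3, 12) = (3, 12)
  bit 1 = 0: acc unchanged = (3, 12)
  bit 2 = 1: acc = (3, 12) + (11, 6) = (2, 10)
  bit 3 = 1: acc = (2, 10) + (8, 0) = (0, 4)

13P = (0, 4)


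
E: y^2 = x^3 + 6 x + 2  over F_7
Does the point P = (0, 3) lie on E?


Check whether y^2 = x^3 + 6 x + 2 (mod 7) for (x, y) = (0, 3).
LHS: y^2 = 3^2 mod 7 = 2
RHS: x^3 + 6 x + 2 = 0^3 + 6*0 + 2 mod 7 = 2
LHS = RHS

Yes, on the curve


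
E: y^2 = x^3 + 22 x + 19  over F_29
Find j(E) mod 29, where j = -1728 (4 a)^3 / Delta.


Delta = -16(4 a^3 + 27 b^2) mod 29 = 9
-1728 * (4 a)^3 = -1728 * (4*22)^3 mod 29 = 12
j = 12 * 9^(-1) mod 29 = 11

j = 11 (mod 29)


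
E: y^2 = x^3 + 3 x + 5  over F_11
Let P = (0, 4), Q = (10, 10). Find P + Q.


P != Q, so use the chord formula.
s = (y2 - y1) / (x2 - x1) = (6) / (10) mod 11 = 5
x3 = s^2 - x1 - x2 mod 11 = 5^2 - 0 - 10 = 4
y3 = s (x1 - x3) - y1 mod 11 = 5 * (0 - 4) - 4 = 9

P + Q = (4, 9)


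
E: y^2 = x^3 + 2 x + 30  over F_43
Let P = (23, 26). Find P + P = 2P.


Doubling: s = (3 x1^2 + a) / (2 y1)
s = (3*23^2 + 2) / (2*26) mod 43 = 38
x3 = s^2 - 2 x1 mod 43 = 38^2 - 2*23 = 22
y3 = s (x1 - x3) - y1 mod 43 = 38 * (23 - 22) - 26 = 12

2P = (22, 12)


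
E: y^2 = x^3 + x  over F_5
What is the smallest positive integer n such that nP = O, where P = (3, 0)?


Compute successive multiples of P until we hit O:
  1P = (3, 0)
  2P = O

ord(P) = 2


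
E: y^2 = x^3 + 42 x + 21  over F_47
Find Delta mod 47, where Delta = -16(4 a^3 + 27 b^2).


4 a^3 + 27 b^2 = 4*42^3 + 27*21^2 = 296352 + 11907 = 308259
Delta = -16 * (308259) = -4932144
Delta mod 47 = 36

Delta = 36 (mod 47)


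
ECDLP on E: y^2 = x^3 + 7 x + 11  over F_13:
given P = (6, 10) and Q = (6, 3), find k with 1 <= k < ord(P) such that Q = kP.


Enumerate multiples of P until we hit Q = (6, 3):
  1P = (6, 10)
  2P = (4, 8)
  3P = (4, 5)
  4P = (6, 3)
Match found at i = 4.

k = 4


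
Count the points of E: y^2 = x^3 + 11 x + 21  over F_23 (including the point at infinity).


For each x in F_23, count y with y^2 = x^3 + 11 x + 21 mod 23:
  x = 3: RHS = 12, y in [9, 14]  -> 2 point(s)
  x = 6: RHS = 4, y in [2, 21]  -> 2 point(s)
  x = 7: RHS = 4, y in [2, 21]  -> 2 point(s)
  x = 8: RHS = 0, y in [0]  -> 1 point(s)
  x = 10: RHS = 4, y in [2, 21]  -> 2 point(s)
  x = 11: RHS = 1, y in [1, 22]  -> 2 point(s)
  x = 12: RHS = 18, y in [8, 15]  -> 2 point(s)
  x = 18: RHS = 2, y in [5, 18]  -> 2 point(s)
  x = 22: RHS = 9, y in [3, 20]  -> 2 point(s)
Affine points: 17. Add the point at infinity: total = 18.

#E(F_23) = 18


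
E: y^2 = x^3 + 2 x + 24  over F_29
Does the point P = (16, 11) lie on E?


Check whether y^2 = x^3 + 2 x + 24 (mod 29) for (x, y) = (16, 11).
LHS: y^2 = 11^2 mod 29 = 5
RHS: x^3 + 2 x + 24 = 16^3 + 2*16 + 24 mod 29 = 5
LHS = RHS

Yes, on the curve


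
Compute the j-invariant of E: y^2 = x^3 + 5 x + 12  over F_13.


Delta = -16(4 a^3 + 27 b^2) mod 13 = 5
-1728 * (4 a)^3 = -1728 * (4*5)^3 mod 13 = 5
j = 5 * 5^(-1) mod 13 = 1

j = 1 (mod 13)


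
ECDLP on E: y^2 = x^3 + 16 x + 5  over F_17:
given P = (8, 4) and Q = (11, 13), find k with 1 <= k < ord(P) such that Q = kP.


Enumerate multiples of P until we hit Q = (11, 13):
  1P = (8, 4)
  2P = (14, 10)
  3P = (13, 8)
  4P = (15, 4)
  5P = (11, 13)
Match found at i = 5.

k = 5


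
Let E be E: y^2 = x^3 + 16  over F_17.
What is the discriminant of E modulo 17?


4 a^3 + 27 b^2 = 4*0^3 + 27*16^2 = 0 + 6912 = 6912
Delta = -16 * (6912) = -110592
Delta mod 17 = 10

Delta = 10 (mod 17)


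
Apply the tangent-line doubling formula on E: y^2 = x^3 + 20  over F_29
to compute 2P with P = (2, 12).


Doubling: s = (3 x1^2 + a) / (2 y1)
s = (3*2^2 + 0) / (2*12) mod 29 = 15
x3 = s^2 - 2 x1 mod 29 = 15^2 - 2*2 = 18
y3 = s (x1 - x3) - y1 mod 29 = 15 * (2 - 18) - 12 = 9

2P = (18, 9)


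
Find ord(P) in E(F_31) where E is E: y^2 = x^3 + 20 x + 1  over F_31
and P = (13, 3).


Compute successive multiples of P until we hit O:
  1P = (13, 3)
  2P = (5, 28)
  3P = (0, 30)
  4P = (28, 21)
  5P = (15, 7)
  6P = (7, 9)
  7P = (12, 27)
  8P = (24, 13)
  ... (continuing to 26P)
  26P = O

ord(P) = 26


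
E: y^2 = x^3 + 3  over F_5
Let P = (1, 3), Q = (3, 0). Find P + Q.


P != Q, so use the chord formula.
s = (y2 - y1) / (x2 - x1) = (2) / (2) mod 5 = 1
x3 = s^2 - x1 - x2 mod 5 = 1^2 - 1 - 3 = 2
y3 = s (x1 - x3) - y1 mod 5 = 1 * (1 - 2) - 3 = 1

P + Q = (2, 1)


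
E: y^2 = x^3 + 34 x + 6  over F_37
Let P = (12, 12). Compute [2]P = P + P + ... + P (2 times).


k = 2 = 10_2 (binary, LSB first: 01)
Double-and-add from P = (12, 12):
  bit 0 = 0: acc unchanged = O
  bit 1 = 1: acc = O + (29, 31) = (29, 31)

2P = (29, 31)


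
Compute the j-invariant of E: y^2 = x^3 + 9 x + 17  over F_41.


Delta = -16(4 a^3 + 27 b^2) mod 41 = 40
-1728 * (4 a)^3 = -1728 * (4*9)^3 mod 41 = 12
j = 12 * 40^(-1) mod 41 = 29

j = 29 (mod 41)


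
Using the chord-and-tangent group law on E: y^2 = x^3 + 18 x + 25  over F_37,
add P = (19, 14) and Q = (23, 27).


P != Q, so use the chord formula.
s = (y2 - y1) / (x2 - x1) = (13) / (4) mod 37 = 31
x3 = s^2 - x1 - x2 mod 37 = 31^2 - 19 - 23 = 31
y3 = s (x1 - x3) - y1 mod 37 = 31 * (19 - 31) - 14 = 21

P + Q = (31, 21)


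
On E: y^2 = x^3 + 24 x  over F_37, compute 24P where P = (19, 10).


k = 24 = 11000_2 (binary, LSB first: 00011)
Double-and-add from P = (19, 10):
  bit 0 = 0: acc unchanged = O
  bit 1 = 0: acc unchanged = O
  bit 2 = 0: acc unchanged = O
  bit 3 = 1: acc = O + (21, 16) = (21, 16)
  bit 4 = 1: acc = (21, 16) + (4, 7) = (11, 35)

24P = (11, 35)


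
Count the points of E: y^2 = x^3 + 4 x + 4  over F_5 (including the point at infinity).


For each x in F_5, count y with y^2 = x^3 + 4 x + 4 mod 5:
  x = 0: RHS = 4, y in [2, 3]  -> 2 point(s)
  x = 1: RHS = 4, y in [2, 3]  -> 2 point(s)
  x = 2: RHS = 0, y in [0]  -> 1 point(s)
  x = 4: RHS = 4, y in [2, 3]  -> 2 point(s)
Affine points: 7. Add the point at infinity: total = 8.

#E(F_5) = 8


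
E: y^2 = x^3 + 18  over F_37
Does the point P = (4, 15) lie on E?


Check whether y^2 = x^3 + 0 x + 18 (mod 37) for (x, y) = (4, 15).
LHS: y^2 = 15^2 mod 37 = 3
RHS: x^3 + 0 x + 18 = 4^3 + 0*4 + 18 mod 37 = 8
LHS != RHS

No, not on the curve


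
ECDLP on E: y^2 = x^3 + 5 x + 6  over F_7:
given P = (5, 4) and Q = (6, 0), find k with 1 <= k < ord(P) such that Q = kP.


Enumerate multiples of P until we hit Q = (6, 0):
  1P = (5, 4)
  2P = (6, 0)
Match found at i = 2.

k = 2


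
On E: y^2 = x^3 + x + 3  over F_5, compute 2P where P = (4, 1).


Doubling: s = (3 x1^2 + a) / (2 y1)
s = (3*4^2 + 1) / (2*1) mod 5 = 2
x3 = s^2 - 2 x1 mod 5 = 2^2 - 2*4 = 1
y3 = s (x1 - x3) - y1 mod 5 = 2 * (4 - 1) - 1 = 0

2P = (1, 0)


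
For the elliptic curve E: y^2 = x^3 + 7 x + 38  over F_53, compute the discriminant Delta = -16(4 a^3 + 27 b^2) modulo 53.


4 a^3 + 27 b^2 = 4*7^3 + 27*38^2 = 1372 + 38988 = 40360
Delta = -16 * (40360) = -645760
Delta mod 53 = 45

Delta = 45 (mod 53)


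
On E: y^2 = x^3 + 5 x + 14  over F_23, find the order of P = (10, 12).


Compute successive multiples of P until we hit O:
  1P = (10, 12)
  2P = (16, 21)
  3P = (5, 7)
  4P = (9, 12)
  5P = (4, 11)
  6P = (2, 20)
  7P = (12, 13)
  8P = (7, 1)
  ... (continuing to 23P)
  23P = O

ord(P) = 23


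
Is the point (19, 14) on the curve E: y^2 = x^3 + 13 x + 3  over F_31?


Check whether y^2 = x^3 + 13 x + 3 (mod 31) for (x, y) = (19, 14).
LHS: y^2 = 14^2 mod 31 = 10
RHS: x^3 + 13 x + 3 = 19^3 + 13*19 + 3 mod 31 = 10
LHS = RHS

Yes, on the curve


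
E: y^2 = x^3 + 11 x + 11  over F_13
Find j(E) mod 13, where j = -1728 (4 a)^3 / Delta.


Delta = -16(4 a^3 + 27 b^2) mod 13 = 6
-1728 * (4 a)^3 = -1728 * (4*11)^3 mod 13 = 8
j = 8 * 6^(-1) mod 13 = 10

j = 10 (mod 13)


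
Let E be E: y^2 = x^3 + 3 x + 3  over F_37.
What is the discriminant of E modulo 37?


4 a^3 + 27 b^2 = 4*3^3 + 27*3^2 = 108 + 243 = 351
Delta = -16 * (351) = -5616
Delta mod 37 = 8

Delta = 8 (mod 37)


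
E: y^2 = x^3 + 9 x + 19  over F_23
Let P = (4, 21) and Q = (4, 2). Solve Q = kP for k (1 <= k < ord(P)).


Enumerate multiples of P until we hit Q = (4, 2):
  1P = (4, 21)
  2P = (1, 11)
  3P = (1, 12)
  4P = (4, 2)
Match found at i = 4.

k = 4


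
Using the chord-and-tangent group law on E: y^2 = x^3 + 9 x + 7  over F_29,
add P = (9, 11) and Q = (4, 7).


P != Q, so use the chord formula.
s = (y2 - y1) / (x2 - x1) = (25) / (24) mod 29 = 24
x3 = s^2 - x1 - x2 mod 29 = 24^2 - 9 - 4 = 12
y3 = s (x1 - x3) - y1 mod 29 = 24 * (9 - 12) - 11 = 4

P + Q = (12, 4)


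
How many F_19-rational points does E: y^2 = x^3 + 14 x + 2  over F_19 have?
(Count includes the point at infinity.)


For each x in F_19, count y with y^2 = x^3 + 14 x + 2 mod 19:
  x = 1: RHS = 17, y in [6, 13]  -> 2 point(s)
  x = 2: RHS = 0, y in [0]  -> 1 point(s)
  x = 5: RHS = 7, y in [8, 11]  -> 2 point(s)
  x = 6: RHS = 17, y in [6, 13]  -> 2 point(s)
  x = 7: RHS = 6, y in [5, 14]  -> 2 point(s)
  x = 11: RHS = 5, y in [9, 10]  -> 2 point(s)
  x = 12: RHS = 17, y in [6, 13]  -> 2 point(s)
  x = 13: RHS = 6, y in [5, 14]  -> 2 point(s)
  x = 14: RHS = 16, y in [4, 15]  -> 2 point(s)
  x = 16: RHS = 9, y in [3, 16]  -> 2 point(s)
  x = 17: RHS = 4, y in [2, 17]  -> 2 point(s)
  x = 18: RHS = 6, y in [5, 14]  -> 2 point(s)
Affine points: 23. Add the point at infinity: total = 24.

#E(F_19) = 24


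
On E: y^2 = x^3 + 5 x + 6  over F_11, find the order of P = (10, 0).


Compute successive multiples of P until we hit O:
  1P = (10, 0)
  2P = O

ord(P) = 2


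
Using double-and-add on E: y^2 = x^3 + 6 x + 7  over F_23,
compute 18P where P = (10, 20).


k = 18 = 10010_2 (binary, LSB first: 01001)
Double-and-add from P = (10, 20):
  bit 0 = 0: acc unchanged = O
  bit 1 = 1: acc = O + (5, 1) = (5, 1)
  bit 2 = 0: acc unchanged = (5, 1)
  bit 3 = 0: acc unchanged = (5, 1)
  bit 4 = 1: acc = (5, 1) + (22, 0) = (12, 17)

18P = (12, 17)


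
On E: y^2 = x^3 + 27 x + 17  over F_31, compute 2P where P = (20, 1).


Doubling: s = (3 x1^2 + a) / (2 y1)
s = (3*20^2 + 27) / (2*1) mod 31 = 9
x3 = s^2 - 2 x1 mod 31 = 9^2 - 2*20 = 10
y3 = s (x1 - x3) - y1 mod 31 = 9 * (20 - 10) - 1 = 27

2P = (10, 27)


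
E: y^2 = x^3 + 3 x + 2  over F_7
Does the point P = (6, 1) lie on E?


Check whether y^2 = x^3 + 3 x + 2 (mod 7) for (x, y) = (6, 1).
LHS: y^2 = 1^2 mod 7 = 1
RHS: x^3 + 3 x + 2 = 6^3 + 3*6 + 2 mod 7 = 5
LHS != RHS

No, not on the curve


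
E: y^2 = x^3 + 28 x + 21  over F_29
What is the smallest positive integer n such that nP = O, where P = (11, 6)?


Compute successive multiples of P until we hit O:
  1P = (11, 6)
  2P = (14, 5)
  3P = (17, 25)
  4P = (7, 26)
  5P = (7, 3)
  6P = (17, 4)
  7P = (14, 24)
  8P = (11, 23)
  ... (continuing to 9P)
  9P = O

ord(P) = 9


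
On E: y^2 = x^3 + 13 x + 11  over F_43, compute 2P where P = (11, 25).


Doubling: s = (3 x1^2 + a) / (2 y1)
s = (3*11^2 + 13) / (2*25) mod 43 = 23
x3 = s^2 - 2 x1 mod 43 = 23^2 - 2*11 = 34
y3 = s (x1 - x3) - y1 mod 43 = 23 * (11 - 34) - 25 = 5

2P = (34, 5)


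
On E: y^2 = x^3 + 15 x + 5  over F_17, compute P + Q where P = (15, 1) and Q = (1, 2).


P != Q, so use the chord formula.
s = (y2 - y1) / (x2 - x1) = (1) / (3) mod 17 = 6
x3 = s^2 - x1 - x2 mod 17 = 6^2 - 15 - 1 = 3
y3 = s (x1 - x3) - y1 mod 17 = 6 * (15 - 3) - 1 = 3

P + Q = (3, 3)


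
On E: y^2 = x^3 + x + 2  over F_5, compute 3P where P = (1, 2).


k = 3 = 11_2 (binary, LSB first: 11)
Double-and-add from P = (1, 2):
  bit 0 = 1: acc = O + (1, 2) = (1, 2)
  bit 1 = 1: acc = (1, 2) + (4, 0) = (1, 3)

3P = (1, 3)


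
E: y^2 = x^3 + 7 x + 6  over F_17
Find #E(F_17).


For each x in F_17, count y with y^2 = x^3 + 7 x + 6 mod 17:
  x = 4: RHS = 13, y in [8, 9]  -> 2 point(s)
  x = 5: RHS = 13, y in [8, 9]  -> 2 point(s)
  x = 6: RHS = 9, y in [3, 14]  -> 2 point(s)
  x = 8: RHS = 13, y in [8, 9]  -> 2 point(s)
  x = 9: RHS = 16, y in [4, 13]  -> 2 point(s)
  x = 12: RHS = 16, y in [4, 13]  -> 2 point(s)
  x = 13: RHS = 16, y in [4, 13]  -> 2 point(s)
  x = 14: RHS = 9, y in [3, 14]  -> 2 point(s)
  x = 15: RHS = 1, y in [1, 16]  -> 2 point(s)
  x = 16: RHS = 15, y in [7, 10]  -> 2 point(s)
Affine points: 20. Add the point at infinity: total = 21.

#E(F_17) = 21


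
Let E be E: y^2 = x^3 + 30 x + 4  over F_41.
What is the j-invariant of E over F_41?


Delta = -16(4 a^3 + 27 b^2) mod 41 = 3
-1728 * (4 a)^3 = -1728 * (4*30)^3 mod 41 = 39
j = 39 * 3^(-1) mod 41 = 13

j = 13 (mod 41)


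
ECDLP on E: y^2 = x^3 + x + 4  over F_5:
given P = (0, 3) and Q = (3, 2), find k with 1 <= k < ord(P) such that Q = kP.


Enumerate multiples of P until we hit Q = (3, 2):
  1P = (0, 3)
  2P = (1, 1)
  3P = (3, 3)
  4P = (2, 2)
  5P = (2, 3)
  6P = (3, 2)
Match found at i = 6.

k = 6


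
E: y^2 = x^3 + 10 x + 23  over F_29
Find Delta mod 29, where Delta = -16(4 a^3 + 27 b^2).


4 a^3 + 27 b^2 = 4*10^3 + 27*23^2 = 4000 + 14283 = 18283
Delta = -16 * (18283) = -292528
Delta mod 29 = 24

Delta = 24 (mod 29)


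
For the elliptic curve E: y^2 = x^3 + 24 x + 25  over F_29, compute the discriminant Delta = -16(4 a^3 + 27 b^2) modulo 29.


4 a^3 + 27 b^2 = 4*24^3 + 27*25^2 = 55296 + 16875 = 72171
Delta = -16 * (72171) = -1154736
Delta mod 29 = 15

Delta = 15 (mod 29)


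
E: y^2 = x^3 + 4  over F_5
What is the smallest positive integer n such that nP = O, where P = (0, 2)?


Compute successive multiples of P until we hit O:
  1P = (0, 2)
  2P = (0, 3)
  3P = O

ord(P) = 3


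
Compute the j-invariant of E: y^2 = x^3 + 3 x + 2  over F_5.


Delta = -16(4 a^3 + 27 b^2) mod 5 = 4
-1728 * (4 a)^3 = -1728 * (4*3)^3 mod 5 = 1
j = 1 * 4^(-1) mod 5 = 4

j = 4 (mod 5)


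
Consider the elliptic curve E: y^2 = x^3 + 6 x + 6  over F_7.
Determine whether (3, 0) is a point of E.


Check whether y^2 = x^3 + 6 x + 6 (mod 7) for (x, y) = (3, 0).
LHS: y^2 = 0^2 mod 7 = 0
RHS: x^3 + 6 x + 6 = 3^3 + 6*3 + 6 mod 7 = 2
LHS != RHS

No, not on the curve


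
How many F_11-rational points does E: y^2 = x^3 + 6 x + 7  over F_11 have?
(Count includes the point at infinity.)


For each x in F_11, count y with y^2 = x^3 + 6 x + 7 mod 11:
  x = 1: RHS = 3, y in [5, 6]  -> 2 point(s)
  x = 2: RHS = 5, y in [4, 7]  -> 2 point(s)
  x = 9: RHS = 9, y in [3, 8]  -> 2 point(s)
  x = 10: RHS = 0, y in [0]  -> 1 point(s)
Affine points: 7. Add the point at infinity: total = 8.

#E(F_11) = 8


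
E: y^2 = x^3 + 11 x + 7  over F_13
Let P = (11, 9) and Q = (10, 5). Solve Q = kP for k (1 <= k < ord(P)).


Enumerate multiples of P until we hit Q = (10, 5):
  1P = (11, 9)
  2P = (8, 10)
  3P = (10, 8)
  4P = (6, 9)
  5P = (9, 4)
  6P = (9, 9)
  7P = (6, 4)
  8P = (10, 5)
Match found at i = 8.

k = 8


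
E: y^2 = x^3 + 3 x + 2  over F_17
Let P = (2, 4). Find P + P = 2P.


Doubling: s = (3 x1^2 + a) / (2 y1)
s = (3*2^2 + 3) / (2*4) mod 17 = 4
x3 = s^2 - 2 x1 mod 17 = 4^2 - 2*2 = 12
y3 = s (x1 - x3) - y1 mod 17 = 4 * (2 - 12) - 4 = 7

2P = (12, 7)


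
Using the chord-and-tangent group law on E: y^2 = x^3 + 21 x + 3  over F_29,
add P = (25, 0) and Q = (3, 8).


P != Q, so use the chord formula.
s = (y2 - y1) / (x2 - x1) = (8) / (7) mod 29 = 26
x3 = s^2 - x1 - x2 mod 29 = 26^2 - 25 - 3 = 10
y3 = s (x1 - x3) - y1 mod 29 = 26 * (25 - 10) - 0 = 13

P + Q = (10, 13)


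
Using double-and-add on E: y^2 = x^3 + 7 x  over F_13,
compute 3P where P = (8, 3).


k = 3 = 11_2 (binary, LSB first: 11)
Double-and-add from P = (8, 3):
  bit 0 = 1: acc = O + (8, 3) = (8, 3)
  bit 1 = 1: acc = (8, 3) + (9, 5) = (0, 0)

3P = (0, 0)


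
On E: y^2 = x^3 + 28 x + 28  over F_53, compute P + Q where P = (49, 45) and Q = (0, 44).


P != Q, so use the chord formula.
s = (y2 - y1) / (x2 - x1) = (52) / (4) mod 53 = 13
x3 = s^2 - x1 - x2 mod 53 = 13^2 - 49 - 0 = 14
y3 = s (x1 - x3) - y1 mod 53 = 13 * (49 - 14) - 45 = 39

P + Q = (14, 39)


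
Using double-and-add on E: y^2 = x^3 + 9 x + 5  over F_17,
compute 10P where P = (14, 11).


k = 10 = 1010_2 (binary, LSB first: 0101)
Double-and-add from P = (14, 11):
  bit 0 = 0: acc unchanged = O
  bit 1 = 1: acc = O + (15, 9) = (15, 9)
  bit 2 = 0: acc unchanged = (15, 9)
  bit 3 = 1: acc = (15, 9) + (9, 4) = (14, 6)

10P = (14, 6)


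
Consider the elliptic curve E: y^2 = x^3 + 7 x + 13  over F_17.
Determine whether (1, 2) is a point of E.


Check whether y^2 = x^3 + 7 x + 13 (mod 17) for (x, y) = (1, 2).
LHS: y^2 = 2^2 mod 17 = 4
RHS: x^3 + 7 x + 13 = 1^3 + 7*1 + 13 mod 17 = 4
LHS = RHS

Yes, on the curve


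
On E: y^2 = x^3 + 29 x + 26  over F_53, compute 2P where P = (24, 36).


Doubling: s = (3 x1^2 + a) / (2 y1)
s = (3*24^2 + 29) / (2*36) mod 53 = 6
x3 = s^2 - 2 x1 mod 53 = 6^2 - 2*24 = 41
y3 = s (x1 - x3) - y1 mod 53 = 6 * (24 - 41) - 36 = 21

2P = (41, 21)


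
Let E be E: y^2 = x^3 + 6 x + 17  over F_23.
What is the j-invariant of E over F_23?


Delta = -16(4 a^3 + 27 b^2) mod 23 = 18
-1728 * (4 a)^3 = -1728 * (4*6)^3 mod 23 = 20
j = 20 * 18^(-1) mod 23 = 19

j = 19 (mod 23)


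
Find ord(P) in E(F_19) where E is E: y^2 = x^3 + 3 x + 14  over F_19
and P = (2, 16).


Compute successive multiples of P until we hit O:
  1P = (2, 16)
  2P = (7, 6)
  3P = (14, 8)
  4P = (14, 11)
  5P = (7, 13)
  6P = (2, 3)
  7P = O

ord(P) = 7


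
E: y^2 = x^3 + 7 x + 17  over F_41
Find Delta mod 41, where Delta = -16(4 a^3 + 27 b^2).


4 a^3 + 27 b^2 = 4*7^3 + 27*17^2 = 1372 + 7803 = 9175
Delta = -16 * (9175) = -146800
Delta mod 41 = 21

Delta = 21 (mod 41)


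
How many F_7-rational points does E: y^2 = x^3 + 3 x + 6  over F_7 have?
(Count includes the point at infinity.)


For each x in F_7, count y with y^2 = x^3 + 3 x + 6 mod 7:
  x = 3: RHS = 0, y in [0]  -> 1 point(s)
  x = 6: RHS = 2, y in [3, 4]  -> 2 point(s)
Affine points: 3. Add the point at infinity: total = 4.

#E(F_7) = 4


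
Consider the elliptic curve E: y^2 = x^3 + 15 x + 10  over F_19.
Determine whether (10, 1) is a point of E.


Check whether y^2 = x^3 + 15 x + 10 (mod 19) for (x, y) = (10, 1).
LHS: y^2 = 1^2 mod 19 = 1
RHS: x^3 + 15 x + 10 = 10^3 + 15*10 + 10 mod 19 = 1
LHS = RHS

Yes, on the curve


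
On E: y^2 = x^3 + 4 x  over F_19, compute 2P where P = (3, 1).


Doubling: s = (3 x1^2 + a) / (2 y1)
s = (3*3^2 + 4) / (2*1) mod 19 = 6
x3 = s^2 - 2 x1 mod 19 = 6^2 - 2*3 = 11
y3 = s (x1 - x3) - y1 mod 19 = 6 * (3 - 11) - 1 = 8

2P = (11, 8)


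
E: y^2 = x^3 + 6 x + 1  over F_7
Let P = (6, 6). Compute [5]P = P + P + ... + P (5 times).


k = 5 = 101_2 (binary, LSB first: 101)
Double-and-add from P = (6, 6):
  bit 0 = 1: acc = O + (6, 6) = (6, 6)
  bit 1 = 0: acc unchanged = (6, 6)
  bit 2 = 1: acc = (6, 6) + (3, 2) = (6, 1)

5P = (6, 1)


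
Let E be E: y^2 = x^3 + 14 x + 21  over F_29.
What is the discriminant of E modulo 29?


4 a^3 + 27 b^2 = 4*14^3 + 27*21^2 = 10976 + 11907 = 22883
Delta = -16 * (22883) = -366128
Delta mod 29 = 26

Delta = 26 (mod 29)


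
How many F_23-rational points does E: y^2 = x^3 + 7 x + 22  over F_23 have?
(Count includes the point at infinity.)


For each x in F_23, count y with y^2 = x^3 + 7 x + 22 mod 23:
  x = 3: RHS = 1, y in [1, 22]  -> 2 point(s)
  x = 6: RHS = 4, y in [2, 21]  -> 2 point(s)
  x = 7: RHS = 0, y in [0]  -> 1 point(s)
  x = 9: RHS = 9, y in [3, 20]  -> 2 point(s)
  x = 11: RHS = 4, y in [2, 21]  -> 2 point(s)
  x = 14: RHS = 12, y in [9, 14]  -> 2 point(s)
  x = 15: RHS = 6, y in [11, 12]  -> 2 point(s)
  x = 18: RHS = 0, y in [0]  -> 1 point(s)
  x = 21: RHS = 0, y in [0]  -> 1 point(s)
Affine points: 15. Add the point at infinity: total = 16.

#E(F_23) = 16


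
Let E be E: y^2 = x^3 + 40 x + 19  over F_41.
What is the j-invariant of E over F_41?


Delta = -16(4 a^3 + 27 b^2) mod 41 = 35
-1728 * (4 a)^3 = -1728 * (4*40)^3 mod 41 = 15
j = 15 * 35^(-1) mod 41 = 18

j = 18 (mod 41)


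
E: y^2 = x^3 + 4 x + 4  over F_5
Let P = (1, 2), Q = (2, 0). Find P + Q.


P != Q, so use the chord formula.
s = (y2 - y1) / (x2 - x1) = (3) / (1) mod 5 = 3
x3 = s^2 - x1 - x2 mod 5 = 3^2 - 1 - 2 = 1
y3 = s (x1 - x3) - y1 mod 5 = 3 * (1 - 1) - 2 = 3

P + Q = (1, 3)


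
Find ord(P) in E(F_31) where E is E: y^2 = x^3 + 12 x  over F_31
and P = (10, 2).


Compute successive multiples of P until we hit O:
  1P = (10, 2)
  2P = (19, 9)
  3P = (16, 14)
  4P = (9, 0)
  5P = (16, 17)
  6P = (19, 22)
  7P = (10, 29)
  8P = O

ord(P) = 8


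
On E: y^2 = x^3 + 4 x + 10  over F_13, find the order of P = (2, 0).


Compute successive multiples of P until we hit O:
  1P = (2, 0)
  2P = O

ord(P) = 2


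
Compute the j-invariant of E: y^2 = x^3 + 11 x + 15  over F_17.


Delta = -16(4 a^3 + 27 b^2) mod 17 = 9
-1728 * (4 a)^3 = -1728 * (4*11)^3 mod 17 = 16
j = 16 * 9^(-1) mod 17 = 15

j = 15 (mod 17)


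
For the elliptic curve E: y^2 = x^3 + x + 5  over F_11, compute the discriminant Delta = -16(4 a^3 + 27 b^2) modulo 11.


4 a^3 + 27 b^2 = 4*1^3 + 27*5^2 = 4 + 675 = 679
Delta = -16 * (679) = -10864
Delta mod 11 = 4

Delta = 4 (mod 11)


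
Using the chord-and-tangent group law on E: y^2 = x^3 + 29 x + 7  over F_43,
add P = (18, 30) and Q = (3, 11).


P != Q, so use the chord formula.
s = (y2 - y1) / (x2 - x1) = (24) / (28) mod 43 = 7
x3 = s^2 - x1 - x2 mod 43 = 7^2 - 18 - 3 = 28
y3 = s (x1 - x3) - y1 mod 43 = 7 * (18 - 28) - 30 = 29

P + Q = (28, 29)


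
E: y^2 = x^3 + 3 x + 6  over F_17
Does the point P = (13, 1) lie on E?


Check whether y^2 = x^3 + 3 x + 6 (mod 17) for (x, y) = (13, 1).
LHS: y^2 = 1^2 mod 17 = 1
RHS: x^3 + 3 x + 6 = 13^3 + 3*13 + 6 mod 17 = 15
LHS != RHS

No, not on the curve


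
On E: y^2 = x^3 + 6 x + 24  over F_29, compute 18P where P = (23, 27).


k = 18 = 10010_2 (binary, LSB first: 01001)
Double-and-add from P = (23, 27):
  bit 0 = 0: acc unchanged = O
  bit 1 = 1: acc = O + (5, 11) = (5, 11)
  bit 2 = 0: acc unchanged = (5, 11)
  bit 3 = 0: acc unchanged = (5, 11)
  bit 4 = 1: acc = (5, 11) + (17, 14) = (27, 27)

18P = (27, 27)


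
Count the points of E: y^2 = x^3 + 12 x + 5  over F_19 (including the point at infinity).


For each x in F_19, count y with y^2 = x^3 + 12 x + 5 mod 19:
  x = 0: RHS = 5, y in [9, 10]  -> 2 point(s)
  x = 3: RHS = 11, y in [7, 12]  -> 2 point(s)
  x = 5: RHS = 0, y in [0]  -> 1 point(s)
  x = 8: RHS = 5, y in [9, 10]  -> 2 point(s)
  x = 9: RHS = 6, y in [5, 14]  -> 2 point(s)
  x = 10: RHS = 4, y in [2, 17]  -> 2 point(s)
  x = 11: RHS = 5, y in [9, 10]  -> 2 point(s)
  x = 15: RHS = 7, y in [8, 11]  -> 2 point(s)
  x = 17: RHS = 11, y in [7, 12]  -> 2 point(s)
  x = 18: RHS = 11, y in [7, 12]  -> 2 point(s)
Affine points: 19. Add the point at infinity: total = 20.

#E(F_19) = 20


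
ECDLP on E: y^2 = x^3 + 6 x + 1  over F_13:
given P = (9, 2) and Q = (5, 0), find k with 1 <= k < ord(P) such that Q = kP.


Enumerate multiples of P until we hit Q = (5, 0):
  1P = (9, 2)
  2P = (5, 0)
Match found at i = 2.

k = 2


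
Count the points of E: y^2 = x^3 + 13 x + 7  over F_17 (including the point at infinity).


For each x in F_17, count y with y^2 = x^3 + 13 x + 7 mod 17:
  x = 1: RHS = 4, y in [2, 15]  -> 2 point(s)
  x = 4: RHS = 4, y in [2, 15]  -> 2 point(s)
  x = 7: RHS = 16, y in [4, 13]  -> 2 point(s)
  x = 10: RHS = 15, y in [7, 10]  -> 2 point(s)
  x = 11: RHS = 2, y in [6, 11]  -> 2 point(s)
  x = 12: RHS = 4, y in [2, 15]  -> 2 point(s)
  x = 14: RHS = 9, y in [3, 14]  -> 2 point(s)
Affine points: 14. Add the point at infinity: total = 15.

#E(F_17) = 15


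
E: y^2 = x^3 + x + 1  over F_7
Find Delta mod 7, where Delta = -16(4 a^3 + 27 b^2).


4 a^3 + 27 b^2 = 4*1^3 + 27*1^2 = 4 + 27 = 31
Delta = -16 * (31) = -496
Delta mod 7 = 1

Delta = 1 (mod 7)


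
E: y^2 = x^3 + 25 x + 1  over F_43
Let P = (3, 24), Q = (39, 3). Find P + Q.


P != Q, so use the chord formula.
s = (y2 - y1) / (x2 - x1) = (22) / (36) mod 43 = 3
x3 = s^2 - x1 - x2 mod 43 = 3^2 - 3 - 39 = 10
y3 = s (x1 - x3) - y1 mod 43 = 3 * (3 - 10) - 24 = 41

P + Q = (10, 41)


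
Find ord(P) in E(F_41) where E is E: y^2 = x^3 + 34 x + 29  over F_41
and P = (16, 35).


Compute successive multiples of P until we hit O:
  1P = (16, 35)
  2P = (1, 8)
  3P = (1, 33)
  4P = (16, 6)
  5P = O

ord(P) = 5


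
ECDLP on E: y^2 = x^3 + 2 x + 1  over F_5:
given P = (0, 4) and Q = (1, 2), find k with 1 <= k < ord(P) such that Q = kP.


Enumerate multiples of P until we hit Q = (1, 2):
  1P = (0, 4)
  2P = (1, 2)
Match found at i = 2.

k = 2


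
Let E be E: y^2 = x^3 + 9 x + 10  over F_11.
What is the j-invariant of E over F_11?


Delta = -16(4 a^3 + 27 b^2) mod 11 = 3
-1728 * (4 a)^3 = -1728 * (4*9)^3 mod 11 = 6
j = 6 * 3^(-1) mod 11 = 2

j = 2 (mod 11)


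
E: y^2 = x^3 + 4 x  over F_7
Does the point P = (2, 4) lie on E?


Check whether y^2 = x^3 + 4 x + 0 (mod 7) for (x, y) = (2, 4).
LHS: y^2 = 4^2 mod 7 = 2
RHS: x^3 + 4 x + 0 = 2^3 + 4*2 + 0 mod 7 = 2
LHS = RHS

Yes, on the curve


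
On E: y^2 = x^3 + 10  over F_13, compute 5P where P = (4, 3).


k = 5 = 101_2 (binary, LSB first: 101)
Double-and-add from P = (4, 3):
  bit 0 = 1: acc = O + (4, 3) = (4, 3)
  bit 1 = 0: acc unchanged = (4, 3)
  bit 2 = 1: acc = (4, 3) + (4, 3) = (4, 10)

5P = (4, 10)


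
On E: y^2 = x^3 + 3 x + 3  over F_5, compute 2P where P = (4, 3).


Doubling: s = (3 x1^2 + a) / (2 y1)
s = (3*4^2 + 3) / (2*3) mod 5 = 1
x3 = s^2 - 2 x1 mod 5 = 1^2 - 2*4 = 3
y3 = s (x1 - x3) - y1 mod 5 = 1 * (4 - 3) - 3 = 3

2P = (3, 3)


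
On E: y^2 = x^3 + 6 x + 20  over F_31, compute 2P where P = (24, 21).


Doubling: s = (3 x1^2 + a) / (2 y1)
s = (3*24^2 + 6) / (2*21) mod 31 = 28
x3 = s^2 - 2 x1 mod 31 = 28^2 - 2*24 = 23
y3 = s (x1 - x3) - y1 mod 31 = 28 * (24 - 23) - 21 = 7

2P = (23, 7)


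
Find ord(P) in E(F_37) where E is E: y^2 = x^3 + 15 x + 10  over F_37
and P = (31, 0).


Compute successive multiples of P until we hit O:
  1P = (31, 0)
  2P = O

ord(P) = 2


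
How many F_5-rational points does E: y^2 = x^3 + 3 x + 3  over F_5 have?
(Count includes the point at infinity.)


For each x in F_5, count y with y^2 = x^3 + 3 x + 3 mod 5:
  x = 3: RHS = 4, y in [2, 3]  -> 2 point(s)
  x = 4: RHS = 4, y in [2, 3]  -> 2 point(s)
Affine points: 4. Add the point at infinity: total = 5.

#E(F_5) = 5


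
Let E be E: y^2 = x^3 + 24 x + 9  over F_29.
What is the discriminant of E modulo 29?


4 a^3 + 27 b^2 = 4*24^3 + 27*9^2 = 55296 + 2187 = 57483
Delta = -16 * (57483) = -919728
Delta mod 29 = 7

Delta = 7 (mod 29)


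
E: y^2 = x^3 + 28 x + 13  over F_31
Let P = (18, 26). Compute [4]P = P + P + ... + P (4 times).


k = 4 = 100_2 (binary, LSB first: 001)
Double-and-add from P = (18, 26):
  bit 0 = 0: acc unchanged = O
  bit 1 = 0: acc unchanged = O
  bit 2 = 1: acc = O + (21, 29) = (21, 29)

4P = (21, 29)


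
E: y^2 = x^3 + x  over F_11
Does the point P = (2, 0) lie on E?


Check whether y^2 = x^3 + 1 x + 0 (mod 11) for (x, y) = (2, 0).
LHS: y^2 = 0^2 mod 11 = 0
RHS: x^3 + 1 x + 0 = 2^3 + 1*2 + 0 mod 11 = 10
LHS != RHS

No, not on the curve


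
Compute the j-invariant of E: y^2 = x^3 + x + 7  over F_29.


Delta = -16(4 a^3 + 27 b^2) mod 29 = 25
-1728 * (4 a)^3 = -1728 * (4*1)^3 mod 29 = 14
j = 14 * 25^(-1) mod 29 = 11

j = 11 (mod 29)


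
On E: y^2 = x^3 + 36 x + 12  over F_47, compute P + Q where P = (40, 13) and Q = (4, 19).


P != Q, so use the chord formula.
s = (y2 - y1) / (x2 - x1) = (6) / (11) mod 47 = 39
x3 = s^2 - x1 - x2 mod 47 = 39^2 - 40 - 4 = 20
y3 = s (x1 - x3) - y1 mod 47 = 39 * (40 - 20) - 13 = 15

P + Q = (20, 15)


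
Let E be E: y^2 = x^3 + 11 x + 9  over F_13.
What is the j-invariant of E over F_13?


Delta = -16(4 a^3 + 27 b^2) mod 13 = 9
-1728 * (4 a)^3 = -1728 * (4*11)^3 mod 13 = 8
j = 8 * 9^(-1) mod 13 = 11

j = 11 (mod 13)


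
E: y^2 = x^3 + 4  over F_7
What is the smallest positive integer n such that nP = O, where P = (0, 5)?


Compute successive multiples of P until we hit O:
  1P = (0, 5)
  2P = (0, 2)
  3P = O

ord(P) = 3


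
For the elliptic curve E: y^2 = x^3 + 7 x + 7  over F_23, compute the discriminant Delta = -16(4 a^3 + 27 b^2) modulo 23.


4 a^3 + 27 b^2 = 4*7^3 + 27*7^2 = 1372 + 1323 = 2695
Delta = -16 * (2695) = -43120
Delta mod 23 = 5

Delta = 5 (mod 23)


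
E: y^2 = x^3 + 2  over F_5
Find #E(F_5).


For each x in F_5, count y with y^2 = x^3 + 0 x + 2 mod 5:
  x = 2: RHS = 0, y in [0]  -> 1 point(s)
  x = 3: RHS = 4, y in [2, 3]  -> 2 point(s)
  x = 4: RHS = 1, y in [1, 4]  -> 2 point(s)
Affine points: 5. Add the point at infinity: total = 6.

#E(F_5) = 6


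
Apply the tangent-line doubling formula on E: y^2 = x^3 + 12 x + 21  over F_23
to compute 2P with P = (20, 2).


Doubling: s = (3 x1^2 + a) / (2 y1)
s = (3*20^2 + 12) / (2*2) mod 23 = 4
x3 = s^2 - 2 x1 mod 23 = 4^2 - 2*20 = 22
y3 = s (x1 - x3) - y1 mod 23 = 4 * (20 - 22) - 2 = 13

2P = (22, 13)


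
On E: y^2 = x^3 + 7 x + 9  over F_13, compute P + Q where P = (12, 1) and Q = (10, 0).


P != Q, so use the chord formula.
s = (y2 - y1) / (x2 - x1) = (12) / (11) mod 13 = 7
x3 = s^2 - x1 - x2 mod 13 = 7^2 - 12 - 10 = 1
y3 = s (x1 - x3) - y1 mod 13 = 7 * (12 - 1) - 1 = 11

P + Q = (1, 11)


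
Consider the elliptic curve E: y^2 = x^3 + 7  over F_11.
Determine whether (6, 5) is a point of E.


Check whether y^2 = x^3 + 0 x + 7 (mod 11) for (x, y) = (6, 5).
LHS: y^2 = 5^2 mod 11 = 3
RHS: x^3 + 0 x + 7 = 6^3 + 0*6 + 7 mod 11 = 3
LHS = RHS

Yes, on the curve


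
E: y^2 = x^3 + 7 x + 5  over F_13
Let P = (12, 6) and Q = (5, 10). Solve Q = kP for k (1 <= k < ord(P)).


Enumerate multiples of P until we hit Q = (5, 10):
  1P = (12, 6)
  2P = (11, 10)
  3P = (6, 9)
  4P = (5, 10)
Match found at i = 4.

k = 4


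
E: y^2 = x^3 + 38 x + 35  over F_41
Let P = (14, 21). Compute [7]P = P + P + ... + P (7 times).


k = 7 = 111_2 (binary, LSB first: 111)
Double-and-add from P = (14, 21):
  bit 0 = 1: acc = O + (14, 21) = (14, 21)
  bit 1 = 1: acc = (14, 21) + (11, 12) = (25, 28)
  bit 2 = 1: acc = (25, 28) + (39, 19) = (9, 32)

7P = (9, 32)


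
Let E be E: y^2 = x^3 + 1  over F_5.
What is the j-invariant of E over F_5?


Delta = -16(4 a^3 + 27 b^2) mod 5 = 3
-1728 * (4 a)^3 = -1728 * (4*0)^3 mod 5 = 0
j = 0 * 3^(-1) mod 5 = 0

j = 0 (mod 5)


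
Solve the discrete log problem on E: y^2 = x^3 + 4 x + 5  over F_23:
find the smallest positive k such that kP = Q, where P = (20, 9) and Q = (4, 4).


Enumerate multiples of P until we hit Q = (4, 4):
  1P = (20, 9)
  2P = (15, 6)
  3P = (4, 19)
  4P = (17, 15)
  5P = (13, 0)
  6P = (17, 8)
  7P = (4, 4)
Match found at i = 7.

k = 7
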